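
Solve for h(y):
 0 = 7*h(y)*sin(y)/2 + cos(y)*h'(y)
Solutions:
 h(y) = C1*cos(y)^(7/2)


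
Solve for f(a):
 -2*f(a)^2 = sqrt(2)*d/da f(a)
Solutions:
 f(a) = 1/(C1 + sqrt(2)*a)


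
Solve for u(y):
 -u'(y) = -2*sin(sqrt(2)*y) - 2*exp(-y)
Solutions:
 u(y) = C1 - sqrt(2)*cos(sqrt(2)*y) - 2*exp(-y)


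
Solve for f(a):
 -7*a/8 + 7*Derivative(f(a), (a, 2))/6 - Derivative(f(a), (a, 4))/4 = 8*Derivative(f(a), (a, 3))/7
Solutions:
 f(a) = C1 + C2*a + C3*exp(a*(-48 + sqrt(4362))/21) + C4*exp(-a*(48 + sqrt(4362))/21) + a^3/8 + 18*a^2/49


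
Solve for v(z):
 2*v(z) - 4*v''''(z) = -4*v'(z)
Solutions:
 v(z) = (C1/sqrt(exp(z*sqrt(-12^(1/3)*(9 + sqrt(177))^(1/3)/6 + 2*18^(1/3)/(3*(9 + sqrt(177))^(1/3)) + 2*sqrt(6)/sqrt(-4*18^(1/3)/(9 + sqrt(177))^(1/3) + 12^(1/3)*(9 + sqrt(177))^(1/3))))) + C2*sqrt(exp(z*sqrt(-12^(1/3)*(9 + sqrt(177))^(1/3)/6 + 2*18^(1/3)/(3*(9 + sqrt(177))^(1/3)) + 2*sqrt(6)/sqrt(-4*18^(1/3)/(9 + sqrt(177))^(1/3) + 12^(1/3)*(9 + sqrt(177))^(1/3))))))*exp(sqrt(6)*z*sqrt(-4*18^(1/3)/(9 + sqrt(177))^(1/3) + 12^(1/3)*(9 + sqrt(177))^(1/3))/12) + (C3*sin(z*sqrt(-2*18^(1/3)/(3*(9 + sqrt(177))^(1/3)) + 12^(1/3)*(9 + sqrt(177))^(1/3)/6 + 2*sqrt(6)/sqrt(-4*18^(1/3)/(9 + sqrt(177))^(1/3) + 12^(1/3)*(9 + sqrt(177))^(1/3)))/2) + C4*cos(z*sqrt(-2*18^(1/3)/(3*(9 + sqrt(177))^(1/3)) + 12^(1/3)*(9 + sqrt(177))^(1/3)/6 + 2*sqrt(6)/sqrt(-4*18^(1/3)/(9 + sqrt(177))^(1/3) + 12^(1/3)*(9 + sqrt(177))^(1/3)))/2))*exp(-sqrt(6)*z*sqrt(-4*18^(1/3)/(9 + sqrt(177))^(1/3) + 12^(1/3)*(9 + sqrt(177))^(1/3))/12)


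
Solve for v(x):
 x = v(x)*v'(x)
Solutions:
 v(x) = -sqrt(C1 + x^2)
 v(x) = sqrt(C1 + x^2)


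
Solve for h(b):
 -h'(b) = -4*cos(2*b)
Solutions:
 h(b) = C1 + 2*sin(2*b)


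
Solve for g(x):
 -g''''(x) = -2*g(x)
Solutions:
 g(x) = C1*exp(-2^(1/4)*x) + C2*exp(2^(1/4)*x) + C3*sin(2^(1/4)*x) + C4*cos(2^(1/4)*x)


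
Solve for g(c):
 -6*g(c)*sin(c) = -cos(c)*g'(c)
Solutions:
 g(c) = C1/cos(c)^6


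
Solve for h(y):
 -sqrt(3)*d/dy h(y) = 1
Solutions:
 h(y) = C1 - sqrt(3)*y/3


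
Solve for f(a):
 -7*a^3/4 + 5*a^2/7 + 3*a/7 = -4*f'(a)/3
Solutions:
 f(a) = C1 + 21*a^4/64 - 5*a^3/28 - 9*a^2/56


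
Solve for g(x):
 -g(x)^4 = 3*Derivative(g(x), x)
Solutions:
 g(x) = (-1 - sqrt(3)*I)*(1/(C1 + x))^(1/3)/2
 g(x) = (-1 + sqrt(3)*I)*(1/(C1 + x))^(1/3)/2
 g(x) = (1/(C1 + x))^(1/3)


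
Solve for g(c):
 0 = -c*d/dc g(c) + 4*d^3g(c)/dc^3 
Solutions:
 g(c) = C1 + Integral(C2*airyai(2^(1/3)*c/2) + C3*airybi(2^(1/3)*c/2), c)


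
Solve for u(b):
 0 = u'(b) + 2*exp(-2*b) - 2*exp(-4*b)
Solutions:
 u(b) = C1 + exp(-2*b) - exp(-4*b)/2


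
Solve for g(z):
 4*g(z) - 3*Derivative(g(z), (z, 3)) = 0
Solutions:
 g(z) = C3*exp(6^(2/3)*z/3) + (C1*sin(2^(2/3)*3^(1/6)*z/2) + C2*cos(2^(2/3)*3^(1/6)*z/2))*exp(-6^(2/3)*z/6)


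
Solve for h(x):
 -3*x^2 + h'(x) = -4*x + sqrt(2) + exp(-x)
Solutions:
 h(x) = C1 + x^3 - 2*x^2 + sqrt(2)*x - exp(-x)


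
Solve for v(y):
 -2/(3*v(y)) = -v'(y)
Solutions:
 v(y) = -sqrt(C1 + 12*y)/3
 v(y) = sqrt(C1 + 12*y)/3


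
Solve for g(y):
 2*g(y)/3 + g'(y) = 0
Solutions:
 g(y) = C1*exp(-2*y/3)


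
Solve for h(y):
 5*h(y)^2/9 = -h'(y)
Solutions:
 h(y) = 9/(C1 + 5*y)


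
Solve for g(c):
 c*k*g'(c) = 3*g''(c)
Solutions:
 g(c) = Piecewise((-sqrt(6)*sqrt(pi)*C1*erf(sqrt(6)*c*sqrt(-k)/6)/(2*sqrt(-k)) - C2, (k > 0) | (k < 0)), (-C1*c - C2, True))


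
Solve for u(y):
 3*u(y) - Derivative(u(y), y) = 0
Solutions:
 u(y) = C1*exp(3*y)


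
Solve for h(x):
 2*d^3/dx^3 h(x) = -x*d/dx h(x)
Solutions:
 h(x) = C1 + Integral(C2*airyai(-2^(2/3)*x/2) + C3*airybi(-2^(2/3)*x/2), x)


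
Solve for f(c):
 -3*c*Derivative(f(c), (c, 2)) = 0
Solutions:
 f(c) = C1 + C2*c


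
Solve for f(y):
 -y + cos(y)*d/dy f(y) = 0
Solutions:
 f(y) = C1 + Integral(y/cos(y), y)


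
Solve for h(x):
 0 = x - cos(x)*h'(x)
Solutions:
 h(x) = C1 + Integral(x/cos(x), x)


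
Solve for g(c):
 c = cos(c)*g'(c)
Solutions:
 g(c) = C1 + Integral(c/cos(c), c)


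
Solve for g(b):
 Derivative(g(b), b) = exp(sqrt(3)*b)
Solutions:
 g(b) = C1 + sqrt(3)*exp(sqrt(3)*b)/3


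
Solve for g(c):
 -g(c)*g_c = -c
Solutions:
 g(c) = -sqrt(C1 + c^2)
 g(c) = sqrt(C1 + c^2)


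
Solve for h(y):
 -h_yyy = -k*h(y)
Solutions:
 h(y) = C1*exp(k^(1/3)*y) + C2*exp(k^(1/3)*y*(-1 + sqrt(3)*I)/2) + C3*exp(-k^(1/3)*y*(1 + sqrt(3)*I)/2)


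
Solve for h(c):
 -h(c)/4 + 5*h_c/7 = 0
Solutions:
 h(c) = C1*exp(7*c/20)


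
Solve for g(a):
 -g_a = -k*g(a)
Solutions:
 g(a) = C1*exp(a*k)


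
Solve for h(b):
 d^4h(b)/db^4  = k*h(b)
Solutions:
 h(b) = C1*exp(-b*k^(1/4)) + C2*exp(b*k^(1/4)) + C3*exp(-I*b*k^(1/4)) + C4*exp(I*b*k^(1/4))


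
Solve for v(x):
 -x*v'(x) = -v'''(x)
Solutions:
 v(x) = C1 + Integral(C2*airyai(x) + C3*airybi(x), x)


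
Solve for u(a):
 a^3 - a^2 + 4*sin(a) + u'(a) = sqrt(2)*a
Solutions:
 u(a) = C1 - a^4/4 + a^3/3 + sqrt(2)*a^2/2 + 4*cos(a)


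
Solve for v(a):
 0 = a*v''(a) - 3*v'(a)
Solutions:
 v(a) = C1 + C2*a^4


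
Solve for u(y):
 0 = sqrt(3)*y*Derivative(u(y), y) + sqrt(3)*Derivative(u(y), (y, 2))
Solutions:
 u(y) = C1 + C2*erf(sqrt(2)*y/2)


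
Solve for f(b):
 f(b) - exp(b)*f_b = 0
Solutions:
 f(b) = C1*exp(-exp(-b))


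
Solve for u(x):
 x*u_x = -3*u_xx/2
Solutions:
 u(x) = C1 + C2*erf(sqrt(3)*x/3)


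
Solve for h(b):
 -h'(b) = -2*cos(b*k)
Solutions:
 h(b) = C1 + 2*sin(b*k)/k


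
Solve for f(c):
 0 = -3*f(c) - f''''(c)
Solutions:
 f(c) = (C1*sin(sqrt(2)*3^(1/4)*c/2) + C2*cos(sqrt(2)*3^(1/4)*c/2))*exp(-sqrt(2)*3^(1/4)*c/2) + (C3*sin(sqrt(2)*3^(1/4)*c/2) + C4*cos(sqrt(2)*3^(1/4)*c/2))*exp(sqrt(2)*3^(1/4)*c/2)


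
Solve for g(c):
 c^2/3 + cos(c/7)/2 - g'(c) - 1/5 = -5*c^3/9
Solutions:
 g(c) = C1 + 5*c^4/36 + c^3/9 - c/5 + 7*sin(c/7)/2


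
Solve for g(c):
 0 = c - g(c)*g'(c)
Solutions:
 g(c) = -sqrt(C1 + c^2)
 g(c) = sqrt(C1 + c^2)


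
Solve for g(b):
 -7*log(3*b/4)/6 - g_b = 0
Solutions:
 g(b) = C1 - 7*b*log(b)/6 - 7*b*log(3)/6 + 7*b/6 + 7*b*log(2)/3


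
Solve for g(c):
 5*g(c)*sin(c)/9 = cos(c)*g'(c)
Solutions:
 g(c) = C1/cos(c)^(5/9)


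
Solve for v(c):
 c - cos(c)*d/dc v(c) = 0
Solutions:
 v(c) = C1 + Integral(c/cos(c), c)


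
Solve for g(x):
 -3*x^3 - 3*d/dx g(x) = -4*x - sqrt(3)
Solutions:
 g(x) = C1 - x^4/4 + 2*x^2/3 + sqrt(3)*x/3


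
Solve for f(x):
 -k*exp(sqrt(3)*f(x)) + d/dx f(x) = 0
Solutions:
 f(x) = sqrt(3)*(2*log(-1/(C1 + k*x)) - log(3))/6


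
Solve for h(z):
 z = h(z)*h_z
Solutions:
 h(z) = -sqrt(C1 + z^2)
 h(z) = sqrt(C1 + z^2)


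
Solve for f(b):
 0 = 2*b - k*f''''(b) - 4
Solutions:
 f(b) = C1 + C2*b + C3*b^2 + C4*b^3 + b^5/(60*k) - b^4/(6*k)


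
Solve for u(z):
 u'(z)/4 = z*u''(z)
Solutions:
 u(z) = C1 + C2*z^(5/4)


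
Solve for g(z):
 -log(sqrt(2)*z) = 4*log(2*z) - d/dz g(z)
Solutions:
 g(z) = C1 + 5*z*log(z) - 5*z + 9*z*log(2)/2


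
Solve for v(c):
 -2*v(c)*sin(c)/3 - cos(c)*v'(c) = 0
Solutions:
 v(c) = C1*cos(c)^(2/3)


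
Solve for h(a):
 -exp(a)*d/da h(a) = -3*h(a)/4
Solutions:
 h(a) = C1*exp(-3*exp(-a)/4)


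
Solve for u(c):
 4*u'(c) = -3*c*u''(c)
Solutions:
 u(c) = C1 + C2/c^(1/3)


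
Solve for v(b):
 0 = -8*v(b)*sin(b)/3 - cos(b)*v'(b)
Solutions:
 v(b) = C1*cos(b)^(8/3)


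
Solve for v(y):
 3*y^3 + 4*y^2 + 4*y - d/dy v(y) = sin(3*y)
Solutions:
 v(y) = C1 + 3*y^4/4 + 4*y^3/3 + 2*y^2 + cos(3*y)/3


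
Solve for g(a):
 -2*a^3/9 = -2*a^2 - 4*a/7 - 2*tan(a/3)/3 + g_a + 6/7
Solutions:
 g(a) = C1 - a^4/18 + 2*a^3/3 + 2*a^2/7 - 6*a/7 - 2*log(cos(a/3))


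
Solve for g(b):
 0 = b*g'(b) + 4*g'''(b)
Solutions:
 g(b) = C1 + Integral(C2*airyai(-2^(1/3)*b/2) + C3*airybi(-2^(1/3)*b/2), b)


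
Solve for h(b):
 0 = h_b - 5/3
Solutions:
 h(b) = C1 + 5*b/3


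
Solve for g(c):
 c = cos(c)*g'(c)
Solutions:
 g(c) = C1 + Integral(c/cos(c), c)


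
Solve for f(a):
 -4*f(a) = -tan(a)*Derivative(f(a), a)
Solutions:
 f(a) = C1*sin(a)^4


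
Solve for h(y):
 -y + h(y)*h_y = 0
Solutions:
 h(y) = -sqrt(C1 + y^2)
 h(y) = sqrt(C1 + y^2)


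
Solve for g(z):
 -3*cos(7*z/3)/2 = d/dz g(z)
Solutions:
 g(z) = C1 - 9*sin(7*z/3)/14


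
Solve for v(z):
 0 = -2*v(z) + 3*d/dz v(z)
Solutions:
 v(z) = C1*exp(2*z/3)


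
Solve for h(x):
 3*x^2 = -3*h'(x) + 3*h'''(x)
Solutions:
 h(x) = C1 + C2*exp(-x) + C3*exp(x) - x^3/3 - 2*x


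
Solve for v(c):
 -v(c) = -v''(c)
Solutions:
 v(c) = C1*exp(-c) + C2*exp(c)


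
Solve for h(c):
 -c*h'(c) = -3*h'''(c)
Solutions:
 h(c) = C1 + Integral(C2*airyai(3^(2/3)*c/3) + C3*airybi(3^(2/3)*c/3), c)


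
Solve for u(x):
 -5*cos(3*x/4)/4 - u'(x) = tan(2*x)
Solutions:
 u(x) = C1 + log(cos(2*x))/2 - 5*sin(3*x/4)/3


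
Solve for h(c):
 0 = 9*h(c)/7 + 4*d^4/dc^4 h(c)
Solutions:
 h(c) = (C1*sin(sqrt(3)*7^(3/4)*c/14) + C2*cos(sqrt(3)*7^(3/4)*c/14))*exp(-sqrt(3)*7^(3/4)*c/14) + (C3*sin(sqrt(3)*7^(3/4)*c/14) + C4*cos(sqrt(3)*7^(3/4)*c/14))*exp(sqrt(3)*7^(3/4)*c/14)


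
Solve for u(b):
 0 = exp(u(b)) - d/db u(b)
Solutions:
 u(b) = log(-1/(C1 + b))


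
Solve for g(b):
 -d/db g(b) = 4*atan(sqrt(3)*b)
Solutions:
 g(b) = C1 - 4*b*atan(sqrt(3)*b) + 2*sqrt(3)*log(3*b^2 + 1)/3


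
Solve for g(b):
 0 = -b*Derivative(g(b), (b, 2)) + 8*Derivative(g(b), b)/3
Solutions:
 g(b) = C1 + C2*b^(11/3)


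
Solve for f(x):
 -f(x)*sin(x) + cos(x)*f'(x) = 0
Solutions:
 f(x) = C1/cos(x)


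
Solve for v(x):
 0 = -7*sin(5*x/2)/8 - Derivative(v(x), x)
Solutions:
 v(x) = C1 + 7*cos(5*x/2)/20


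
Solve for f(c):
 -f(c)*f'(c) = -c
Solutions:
 f(c) = -sqrt(C1 + c^2)
 f(c) = sqrt(C1 + c^2)


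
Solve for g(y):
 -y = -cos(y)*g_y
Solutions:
 g(y) = C1 + Integral(y/cos(y), y)


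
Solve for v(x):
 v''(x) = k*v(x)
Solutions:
 v(x) = C1*exp(-sqrt(k)*x) + C2*exp(sqrt(k)*x)


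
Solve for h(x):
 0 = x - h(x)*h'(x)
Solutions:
 h(x) = -sqrt(C1 + x^2)
 h(x) = sqrt(C1 + x^2)


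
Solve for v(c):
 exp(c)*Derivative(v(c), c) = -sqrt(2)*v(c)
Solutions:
 v(c) = C1*exp(sqrt(2)*exp(-c))


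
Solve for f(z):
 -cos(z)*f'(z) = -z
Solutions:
 f(z) = C1 + Integral(z/cos(z), z)


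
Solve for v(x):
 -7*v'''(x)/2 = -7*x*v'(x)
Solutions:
 v(x) = C1 + Integral(C2*airyai(2^(1/3)*x) + C3*airybi(2^(1/3)*x), x)


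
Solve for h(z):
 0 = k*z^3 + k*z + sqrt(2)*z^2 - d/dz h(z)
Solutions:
 h(z) = C1 + k*z^4/4 + k*z^2/2 + sqrt(2)*z^3/3


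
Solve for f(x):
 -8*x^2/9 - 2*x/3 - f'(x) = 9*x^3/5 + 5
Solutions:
 f(x) = C1 - 9*x^4/20 - 8*x^3/27 - x^2/3 - 5*x


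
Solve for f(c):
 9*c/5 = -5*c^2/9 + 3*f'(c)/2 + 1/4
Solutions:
 f(c) = C1 + 10*c^3/81 + 3*c^2/5 - c/6


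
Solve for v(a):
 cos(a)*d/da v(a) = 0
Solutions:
 v(a) = C1


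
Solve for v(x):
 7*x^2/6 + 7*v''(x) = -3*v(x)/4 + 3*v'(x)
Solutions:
 v(x) = -14*x^2/9 - 112*x/9 + (C1*sin(sqrt(3)*x/7) + C2*cos(sqrt(3)*x/7))*exp(3*x/14) - 560/27


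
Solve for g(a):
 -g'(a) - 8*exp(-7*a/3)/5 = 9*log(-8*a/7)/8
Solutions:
 g(a) = C1 - 9*a*log(-a)/8 + 9*a*(-3*log(2) + 1 + log(7))/8 + 24*exp(-7*a/3)/35


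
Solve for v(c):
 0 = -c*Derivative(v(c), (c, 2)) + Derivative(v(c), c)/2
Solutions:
 v(c) = C1 + C2*c^(3/2)


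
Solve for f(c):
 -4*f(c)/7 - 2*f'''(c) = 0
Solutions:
 f(c) = C3*exp(-2^(1/3)*7^(2/3)*c/7) + (C1*sin(2^(1/3)*sqrt(3)*7^(2/3)*c/14) + C2*cos(2^(1/3)*sqrt(3)*7^(2/3)*c/14))*exp(2^(1/3)*7^(2/3)*c/14)


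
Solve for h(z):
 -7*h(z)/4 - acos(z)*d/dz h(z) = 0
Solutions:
 h(z) = C1*exp(-7*Integral(1/acos(z), z)/4)


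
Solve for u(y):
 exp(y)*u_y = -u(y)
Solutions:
 u(y) = C1*exp(exp(-y))


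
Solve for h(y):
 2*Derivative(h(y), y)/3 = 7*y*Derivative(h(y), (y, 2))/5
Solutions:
 h(y) = C1 + C2*y^(31/21)


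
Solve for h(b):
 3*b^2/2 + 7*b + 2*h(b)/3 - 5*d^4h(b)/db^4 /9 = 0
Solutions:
 h(b) = C1*exp(-5^(3/4)*6^(1/4)*b/5) + C2*exp(5^(3/4)*6^(1/4)*b/5) + C3*sin(5^(3/4)*6^(1/4)*b/5) + C4*cos(5^(3/4)*6^(1/4)*b/5) - 9*b^2/4 - 21*b/2


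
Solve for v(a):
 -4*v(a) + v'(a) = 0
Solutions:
 v(a) = C1*exp(4*a)


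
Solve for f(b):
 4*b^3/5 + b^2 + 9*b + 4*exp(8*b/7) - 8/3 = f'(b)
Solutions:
 f(b) = C1 + b^4/5 + b^3/3 + 9*b^2/2 - 8*b/3 + 7*exp(8*b/7)/2


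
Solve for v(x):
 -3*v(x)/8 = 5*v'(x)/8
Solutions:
 v(x) = C1*exp(-3*x/5)


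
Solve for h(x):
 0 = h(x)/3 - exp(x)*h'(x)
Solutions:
 h(x) = C1*exp(-exp(-x)/3)


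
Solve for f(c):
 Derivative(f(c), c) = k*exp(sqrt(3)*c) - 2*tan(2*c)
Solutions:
 f(c) = C1 + sqrt(3)*k*exp(sqrt(3)*c)/3 + log(cos(2*c))


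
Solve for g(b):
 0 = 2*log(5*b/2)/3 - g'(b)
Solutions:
 g(b) = C1 + 2*b*log(b)/3 - 2*b/3 - 2*b*log(2)/3 + 2*b*log(5)/3


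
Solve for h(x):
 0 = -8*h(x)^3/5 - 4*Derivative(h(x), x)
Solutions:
 h(x) = -sqrt(10)*sqrt(-1/(C1 - 2*x))/2
 h(x) = sqrt(10)*sqrt(-1/(C1 - 2*x))/2


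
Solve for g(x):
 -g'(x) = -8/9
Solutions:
 g(x) = C1 + 8*x/9


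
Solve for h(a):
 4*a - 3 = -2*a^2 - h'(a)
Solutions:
 h(a) = C1 - 2*a^3/3 - 2*a^2 + 3*a


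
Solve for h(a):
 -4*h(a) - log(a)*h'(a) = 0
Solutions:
 h(a) = C1*exp(-4*li(a))


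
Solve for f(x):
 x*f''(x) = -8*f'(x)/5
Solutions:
 f(x) = C1 + C2/x^(3/5)


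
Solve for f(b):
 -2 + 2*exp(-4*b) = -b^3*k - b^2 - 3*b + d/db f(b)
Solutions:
 f(b) = C1 + b^4*k/4 + b^3/3 + 3*b^2/2 - 2*b - exp(-4*b)/2


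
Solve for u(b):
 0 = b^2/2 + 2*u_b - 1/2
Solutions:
 u(b) = C1 - b^3/12 + b/4


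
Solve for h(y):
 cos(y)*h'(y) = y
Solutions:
 h(y) = C1 + Integral(y/cos(y), y)


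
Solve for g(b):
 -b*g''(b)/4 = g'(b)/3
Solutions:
 g(b) = C1 + C2/b^(1/3)


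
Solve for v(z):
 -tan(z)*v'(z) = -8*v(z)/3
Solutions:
 v(z) = C1*sin(z)^(8/3)


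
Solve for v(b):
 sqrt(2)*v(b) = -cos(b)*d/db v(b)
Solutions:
 v(b) = C1*(sin(b) - 1)^(sqrt(2)/2)/(sin(b) + 1)^(sqrt(2)/2)


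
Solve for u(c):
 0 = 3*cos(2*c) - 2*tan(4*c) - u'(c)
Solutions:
 u(c) = C1 + log(cos(4*c))/2 + 3*sin(2*c)/2


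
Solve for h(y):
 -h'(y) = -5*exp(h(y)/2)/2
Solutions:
 h(y) = 2*log(-1/(C1 + 5*y)) + 4*log(2)


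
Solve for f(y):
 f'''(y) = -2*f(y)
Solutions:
 f(y) = C3*exp(-2^(1/3)*y) + (C1*sin(2^(1/3)*sqrt(3)*y/2) + C2*cos(2^(1/3)*sqrt(3)*y/2))*exp(2^(1/3)*y/2)


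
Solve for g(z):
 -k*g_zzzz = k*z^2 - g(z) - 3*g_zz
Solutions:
 g(z) = C1*exp(-sqrt(2)*z*sqrt((3 - sqrt(4*k + 9))/k)/2) + C2*exp(sqrt(2)*z*sqrt((3 - sqrt(4*k + 9))/k)/2) + C3*exp(-sqrt(2)*z*sqrt((sqrt(4*k + 9) + 3)/k)/2) + C4*exp(sqrt(2)*z*sqrt((sqrt(4*k + 9) + 3)/k)/2) + k*z^2 - 6*k


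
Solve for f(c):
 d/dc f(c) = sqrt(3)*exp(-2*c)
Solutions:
 f(c) = C1 - sqrt(3)*exp(-2*c)/2


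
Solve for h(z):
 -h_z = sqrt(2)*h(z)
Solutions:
 h(z) = C1*exp(-sqrt(2)*z)


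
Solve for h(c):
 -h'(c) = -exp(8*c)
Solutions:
 h(c) = C1 + exp(8*c)/8


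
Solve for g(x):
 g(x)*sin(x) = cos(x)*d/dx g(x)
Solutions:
 g(x) = C1/cos(x)


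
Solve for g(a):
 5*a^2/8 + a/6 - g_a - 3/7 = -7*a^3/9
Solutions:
 g(a) = C1 + 7*a^4/36 + 5*a^3/24 + a^2/12 - 3*a/7


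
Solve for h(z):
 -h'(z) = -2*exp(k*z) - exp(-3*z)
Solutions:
 h(z) = C1 - exp(-3*z)/3 + 2*exp(k*z)/k


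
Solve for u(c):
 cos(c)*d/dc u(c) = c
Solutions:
 u(c) = C1 + Integral(c/cos(c), c)


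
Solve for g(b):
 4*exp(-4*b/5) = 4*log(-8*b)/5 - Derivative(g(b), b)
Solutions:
 g(b) = C1 + 4*b*log(-b)/5 + 4*b*(-1 + 3*log(2))/5 + 5*exp(-4*b/5)


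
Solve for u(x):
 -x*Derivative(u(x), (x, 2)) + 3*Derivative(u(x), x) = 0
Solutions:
 u(x) = C1 + C2*x^4


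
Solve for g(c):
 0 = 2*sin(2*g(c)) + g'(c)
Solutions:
 g(c) = pi - acos((-C1 - exp(8*c))/(C1 - exp(8*c)))/2
 g(c) = acos((-C1 - exp(8*c))/(C1 - exp(8*c)))/2


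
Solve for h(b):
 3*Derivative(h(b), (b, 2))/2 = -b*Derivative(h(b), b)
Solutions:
 h(b) = C1 + C2*erf(sqrt(3)*b/3)


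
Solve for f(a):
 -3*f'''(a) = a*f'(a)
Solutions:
 f(a) = C1 + Integral(C2*airyai(-3^(2/3)*a/3) + C3*airybi(-3^(2/3)*a/3), a)


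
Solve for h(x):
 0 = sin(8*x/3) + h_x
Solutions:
 h(x) = C1 + 3*cos(8*x/3)/8


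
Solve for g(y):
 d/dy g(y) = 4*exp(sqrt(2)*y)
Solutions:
 g(y) = C1 + 2*sqrt(2)*exp(sqrt(2)*y)


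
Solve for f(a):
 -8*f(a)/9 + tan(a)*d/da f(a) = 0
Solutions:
 f(a) = C1*sin(a)^(8/9)


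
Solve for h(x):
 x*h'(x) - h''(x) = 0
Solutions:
 h(x) = C1 + C2*erfi(sqrt(2)*x/2)


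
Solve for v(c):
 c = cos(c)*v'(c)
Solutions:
 v(c) = C1 + Integral(c/cos(c), c)


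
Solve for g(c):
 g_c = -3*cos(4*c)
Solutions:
 g(c) = C1 - 3*sin(4*c)/4


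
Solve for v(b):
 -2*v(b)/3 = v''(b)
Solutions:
 v(b) = C1*sin(sqrt(6)*b/3) + C2*cos(sqrt(6)*b/3)


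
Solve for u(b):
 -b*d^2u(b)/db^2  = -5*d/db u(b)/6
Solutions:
 u(b) = C1 + C2*b^(11/6)


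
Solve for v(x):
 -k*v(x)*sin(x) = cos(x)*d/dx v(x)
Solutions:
 v(x) = C1*exp(k*log(cos(x)))


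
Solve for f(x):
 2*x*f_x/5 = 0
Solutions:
 f(x) = C1


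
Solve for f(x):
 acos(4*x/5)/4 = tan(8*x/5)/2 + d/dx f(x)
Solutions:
 f(x) = C1 + x*acos(4*x/5)/4 - sqrt(25 - 16*x^2)/16 + 5*log(cos(8*x/5))/16


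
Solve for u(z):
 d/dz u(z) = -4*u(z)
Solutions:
 u(z) = C1*exp(-4*z)


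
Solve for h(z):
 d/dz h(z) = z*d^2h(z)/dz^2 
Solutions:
 h(z) = C1 + C2*z^2


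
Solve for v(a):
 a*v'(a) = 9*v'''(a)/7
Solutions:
 v(a) = C1 + Integral(C2*airyai(21^(1/3)*a/3) + C3*airybi(21^(1/3)*a/3), a)


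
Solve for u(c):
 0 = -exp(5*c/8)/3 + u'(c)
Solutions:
 u(c) = C1 + 8*exp(5*c/8)/15


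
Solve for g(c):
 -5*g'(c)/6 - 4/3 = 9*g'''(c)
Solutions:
 g(c) = C1 + C2*sin(sqrt(30)*c/18) + C3*cos(sqrt(30)*c/18) - 8*c/5


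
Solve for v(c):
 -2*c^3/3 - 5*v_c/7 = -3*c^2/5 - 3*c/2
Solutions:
 v(c) = C1 - 7*c^4/30 + 7*c^3/25 + 21*c^2/20


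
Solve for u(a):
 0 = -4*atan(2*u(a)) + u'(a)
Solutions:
 Integral(1/atan(2*_y), (_y, u(a))) = C1 + 4*a


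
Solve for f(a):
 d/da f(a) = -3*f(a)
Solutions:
 f(a) = C1*exp(-3*a)


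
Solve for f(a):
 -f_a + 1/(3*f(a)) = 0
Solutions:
 f(a) = -sqrt(C1 + 6*a)/3
 f(a) = sqrt(C1 + 6*a)/3


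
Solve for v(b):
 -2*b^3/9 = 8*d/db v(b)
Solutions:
 v(b) = C1 - b^4/144


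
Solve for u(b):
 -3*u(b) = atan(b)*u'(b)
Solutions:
 u(b) = C1*exp(-3*Integral(1/atan(b), b))


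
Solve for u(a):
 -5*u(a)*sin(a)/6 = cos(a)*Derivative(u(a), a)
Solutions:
 u(a) = C1*cos(a)^(5/6)


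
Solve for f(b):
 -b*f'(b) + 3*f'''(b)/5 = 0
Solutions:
 f(b) = C1 + Integral(C2*airyai(3^(2/3)*5^(1/3)*b/3) + C3*airybi(3^(2/3)*5^(1/3)*b/3), b)


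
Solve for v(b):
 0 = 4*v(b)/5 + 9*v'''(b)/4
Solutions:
 v(b) = C3*exp(-2*150^(1/3)*b/15) + (C1*sin(3^(5/6)*50^(1/3)*b/15) + C2*cos(3^(5/6)*50^(1/3)*b/15))*exp(150^(1/3)*b/15)


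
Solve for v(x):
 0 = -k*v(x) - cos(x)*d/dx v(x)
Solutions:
 v(x) = C1*exp(k*(log(sin(x) - 1) - log(sin(x) + 1))/2)


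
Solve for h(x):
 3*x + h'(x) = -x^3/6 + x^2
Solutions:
 h(x) = C1 - x^4/24 + x^3/3 - 3*x^2/2


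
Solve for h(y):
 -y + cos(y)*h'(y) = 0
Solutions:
 h(y) = C1 + Integral(y/cos(y), y)


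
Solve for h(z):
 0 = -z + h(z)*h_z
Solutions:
 h(z) = -sqrt(C1 + z^2)
 h(z) = sqrt(C1 + z^2)


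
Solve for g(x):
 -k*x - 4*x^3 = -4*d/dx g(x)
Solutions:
 g(x) = C1 + k*x^2/8 + x^4/4


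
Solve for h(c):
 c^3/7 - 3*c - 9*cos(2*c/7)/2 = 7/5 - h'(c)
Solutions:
 h(c) = C1 - c^4/28 + 3*c^2/2 + 7*c/5 + 63*sin(c/7)*cos(c/7)/2


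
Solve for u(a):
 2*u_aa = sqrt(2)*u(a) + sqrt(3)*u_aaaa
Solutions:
 u(a) = (C1*sin(2^(1/8)*3^(7/8)*a*sin(atan(sqrt(-1 + sqrt(6)))/2)/3) + C2*cos(2^(1/8)*3^(7/8)*a*sin(atan(sqrt(-1 + sqrt(6)))/2)/3))*exp(-2^(1/8)*3^(7/8)*a*cos(atan(sqrt(-1 + sqrt(6)))/2)/3) + (C3*sin(2^(1/8)*3^(7/8)*a*sin(atan(sqrt(-1 + sqrt(6)))/2)/3) + C4*cos(2^(1/8)*3^(7/8)*a*sin(atan(sqrt(-1 + sqrt(6)))/2)/3))*exp(2^(1/8)*3^(7/8)*a*cos(atan(sqrt(-1 + sqrt(6)))/2)/3)


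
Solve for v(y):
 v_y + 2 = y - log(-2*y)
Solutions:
 v(y) = C1 + y^2/2 - y*log(-y) + y*(-1 - log(2))


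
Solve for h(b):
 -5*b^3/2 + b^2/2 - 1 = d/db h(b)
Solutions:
 h(b) = C1 - 5*b^4/8 + b^3/6 - b


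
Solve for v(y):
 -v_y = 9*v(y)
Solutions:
 v(y) = C1*exp(-9*y)


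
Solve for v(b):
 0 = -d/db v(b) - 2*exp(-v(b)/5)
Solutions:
 v(b) = 5*log(C1 - 2*b/5)


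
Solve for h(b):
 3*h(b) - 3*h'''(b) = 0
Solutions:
 h(b) = C3*exp(b) + (C1*sin(sqrt(3)*b/2) + C2*cos(sqrt(3)*b/2))*exp(-b/2)


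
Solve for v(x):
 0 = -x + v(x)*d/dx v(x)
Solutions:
 v(x) = -sqrt(C1 + x^2)
 v(x) = sqrt(C1 + x^2)


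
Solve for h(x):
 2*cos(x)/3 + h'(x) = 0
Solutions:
 h(x) = C1 - 2*sin(x)/3


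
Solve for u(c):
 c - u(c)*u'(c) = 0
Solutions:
 u(c) = -sqrt(C1 + c^2)
 u(c) = sqrt(C1 + c^2)


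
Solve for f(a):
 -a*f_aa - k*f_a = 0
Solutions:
 f(a) = C1 + a^(1 - re(k))*(C2*sin(log(a)*Abs(im(k))) + C3*cos(log(a)*im(k)))


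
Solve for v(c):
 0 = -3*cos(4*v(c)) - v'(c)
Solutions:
 v(c) = -asin((C1 + exp(24*c))/(C1 - exp(24*c)))/4 + pi/4
 v(c) = asin((C1 + exp(24*c))/(C1 - exp(24*c)))/4


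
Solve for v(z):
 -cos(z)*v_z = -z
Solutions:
 v(z) = C1 + Integral(z/cos(z), z)


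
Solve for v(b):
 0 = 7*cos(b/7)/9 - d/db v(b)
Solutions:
 v(b) = C1 + 49*sin(b/7)/9


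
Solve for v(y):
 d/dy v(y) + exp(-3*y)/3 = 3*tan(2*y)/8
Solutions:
 v(y) = C1 + 3*log(tan(2*y)^2 + 1)/32 + exp(-3*y)/9


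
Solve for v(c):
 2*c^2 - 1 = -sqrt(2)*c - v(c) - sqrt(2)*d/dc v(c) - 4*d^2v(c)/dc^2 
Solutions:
 v(c) = -2*c^2 + 3*sqrt(2)*c + (C1*sin(sqrt(14)*c/8) + C2*cos(sqrt(14)*c/8))*exp(-sqrt(2)*c/8) + 11


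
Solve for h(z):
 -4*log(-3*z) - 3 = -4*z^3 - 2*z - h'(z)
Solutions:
 h(z) = C1 - z^4 - z^2 + 4*z*log(-z) + z*(-1 + 4*log(3))


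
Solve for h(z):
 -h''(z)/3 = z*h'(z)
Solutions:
 h(z) = C1 + C2*erf(sqrt(6)*z/2)


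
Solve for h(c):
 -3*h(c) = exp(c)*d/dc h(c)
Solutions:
 h(c) = C1*exp(3*exp(-c))


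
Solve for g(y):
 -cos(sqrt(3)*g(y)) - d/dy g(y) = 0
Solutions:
 g(y) = sqrt(3)*(pi - asin((exp(2*sqrt(3)*C1) + exp(2*sqrt(3)*y))/(exp(2*sqrt(3)*C1) - exp(2*sqrt(3)*y))))/3
 g(y) = sqrt(3)*asin((exp(2*sqrt(3)*C1) + exp(2*sqrt(3)*y))/(exp(2*sqrt(3)*C1) - exp(2*sqrt(3)*y)))/3


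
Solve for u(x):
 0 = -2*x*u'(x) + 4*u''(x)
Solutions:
 u(x) = C1 + C2*erfi(x/2)


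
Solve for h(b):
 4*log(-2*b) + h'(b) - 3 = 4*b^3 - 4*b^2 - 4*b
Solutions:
 h(b) = C1 + b^4 - 4*b^3/3 - 2*b^2 - 4*b*log(-b) + b*(7 - 4*log(2))


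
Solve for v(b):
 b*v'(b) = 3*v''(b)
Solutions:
 v(b) = C1 + C2*erfi(sqrt(6)*b/6)


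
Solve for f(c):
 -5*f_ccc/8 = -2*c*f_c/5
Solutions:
 f(c) = C1 + Integral(C2*airyai(2*10^(1/3)*c/5) + C3*airybi(2*10^(1/3)*c/5), c)


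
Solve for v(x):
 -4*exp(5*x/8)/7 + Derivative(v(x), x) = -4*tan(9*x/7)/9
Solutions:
 v(x) = C1 + 32*exp(5*x/8)/35 + 28*log(cos(9*x/7))/81


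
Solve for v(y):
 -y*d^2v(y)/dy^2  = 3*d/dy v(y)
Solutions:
 v(y) = C1 + C2/y^2


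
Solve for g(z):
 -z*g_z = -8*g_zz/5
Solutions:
 g(z) = C1 + C2*erfi(sqrt(5)*z/4)


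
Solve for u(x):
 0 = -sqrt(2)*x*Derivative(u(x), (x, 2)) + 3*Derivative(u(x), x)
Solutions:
 u(x) = C1 + C2*x^(1 + 3*sqrt(2)/2)


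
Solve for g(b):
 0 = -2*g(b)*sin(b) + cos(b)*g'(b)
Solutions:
 g(b) = C1/cos(b)^2


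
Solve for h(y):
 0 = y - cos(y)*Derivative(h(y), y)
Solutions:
 h(y) = C1 + Integral(y/cos(y), y)


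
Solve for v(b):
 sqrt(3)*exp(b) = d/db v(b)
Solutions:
 v(b) = C1 + sqrt(3)*exp(b)


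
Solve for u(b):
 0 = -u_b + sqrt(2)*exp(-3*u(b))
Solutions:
 u(b) = log(C1 + 3*sqrt(2)*b)/3
 u(b) = log((-3^(1/3) - 3^(5/6)*I)*(C1 + sqrt(2)*b)^(1/3)/2)
 u(b) = log((-3^(1/3) + 3^(5/6)*I)*(C1 + sqrt(2)*b)^(1/3)/2)


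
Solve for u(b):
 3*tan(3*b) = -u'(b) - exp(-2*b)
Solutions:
 u(b) = C1 - log(tan(3*b)^2 + 1)/2 + exp(-2*b)/2


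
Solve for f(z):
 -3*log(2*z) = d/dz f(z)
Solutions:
 f(z) = C1 - 3*z*log(z) - z*log(8) + 3*z


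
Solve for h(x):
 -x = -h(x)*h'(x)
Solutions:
 h(x) = -sqrt(C1 + x^2)
 h(x) = sqrt(C1 + x^2)


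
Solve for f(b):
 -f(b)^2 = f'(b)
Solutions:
 f(b) = 1/(C1 + b)


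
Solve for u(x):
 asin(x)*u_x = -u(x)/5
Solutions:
 u(x) = C1*exp(-Integral(1/asin(x), x)/5)


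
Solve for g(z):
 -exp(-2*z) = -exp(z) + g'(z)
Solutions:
 g(z) = C1 + exp(z) + exp(-2*z)/2


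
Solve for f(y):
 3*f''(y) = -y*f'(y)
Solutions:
 f(y) = C1 + C2*erf(sqrt(6)*y/6)


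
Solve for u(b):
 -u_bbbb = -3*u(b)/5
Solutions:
 u(b) = C1*exp(-3^(1/4)*5^(3/4)*b/5) + C2*exp(3^(1/4)*5^(3/4)*b/5) + C3*sin(3^(1/4)*5^(3/4)*b/5) + C4*cos(3^(1/4)*5^(3/4)*b/5)


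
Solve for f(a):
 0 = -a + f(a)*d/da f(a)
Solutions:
 f(a) = -sqrt(C1 + a^2)
 f(a) = sqrt(C1 + a^2)


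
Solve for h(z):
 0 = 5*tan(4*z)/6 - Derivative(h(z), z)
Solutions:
 h(z) = C1 - 5*log(cos(4*z))/24


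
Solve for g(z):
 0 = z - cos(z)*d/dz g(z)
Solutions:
 g(z) = C1 + Integral(z/cos(z), z)


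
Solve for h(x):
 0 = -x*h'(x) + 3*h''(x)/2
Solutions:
 h(x) = C1 + C2*erfi(sqrt(3)*x/3)


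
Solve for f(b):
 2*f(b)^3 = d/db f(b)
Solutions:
 f(b) = -sqrt(2)*sqrt(-1/(C1 + 2*b))/2
 f(b) = sqrt(2)*sqrt(-1/(C1 + 2*b))/2


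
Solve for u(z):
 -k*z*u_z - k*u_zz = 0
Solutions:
 u(z) = C1 + C2*erf(sqrt(2)*z/2)


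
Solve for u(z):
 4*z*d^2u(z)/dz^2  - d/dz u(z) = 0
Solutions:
 u(z) = C1 + C2*z^(5/4)


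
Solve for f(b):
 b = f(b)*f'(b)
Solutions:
 f(b) = -sqrt(C1 + b^2)
 f(b) = sqrt(C1 + b^2)


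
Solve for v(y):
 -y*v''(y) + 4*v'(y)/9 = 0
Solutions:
 v(y) = C1 + C2*y^(13/9)


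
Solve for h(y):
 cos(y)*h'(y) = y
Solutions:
 h(y) = C1 + Integral(y/cos(y), y)


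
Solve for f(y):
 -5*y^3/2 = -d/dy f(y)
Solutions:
 f(y) = C1 + 5*y^4/8


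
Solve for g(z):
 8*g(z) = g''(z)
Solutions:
 g(z) = C1*exp(-2*sqrt(2)*z) + C2*exp(2*sqrt(2)*z)


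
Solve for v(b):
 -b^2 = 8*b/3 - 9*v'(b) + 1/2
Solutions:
 v(b) = C1 + b^3/27 + 4*b^2/27 + b/18


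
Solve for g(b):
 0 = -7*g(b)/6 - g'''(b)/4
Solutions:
 g(b) = C3*exp(-14^(1/3)*3^(2/3)*b/3) + (C1*sin(14^(1/3)*3^(1/6)*b/2) + C2*cos(14^(1/3)*3^(1/6)*b/2))*exp(14^(1/3)*3^(2/3)*b/6)


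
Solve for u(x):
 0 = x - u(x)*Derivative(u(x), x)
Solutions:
 u(x) = -sqrt(C1 + x^2)
 u(x) = sqrt(C1 + x^2)


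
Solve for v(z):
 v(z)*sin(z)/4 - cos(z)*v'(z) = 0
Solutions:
 v(z) = C1/cos(z)^(1/4)


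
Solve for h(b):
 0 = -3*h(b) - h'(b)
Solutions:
 h(b) = C1*exp(-3*b)


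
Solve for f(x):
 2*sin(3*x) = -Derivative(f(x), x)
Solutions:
 f(x) = C1 + 2*cos(3*x)/3


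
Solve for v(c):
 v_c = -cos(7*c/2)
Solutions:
 v(c) = C1 - 2*sin(7*c/2)/7


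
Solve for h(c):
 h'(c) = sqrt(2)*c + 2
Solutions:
 h(c) = C1 + sqrt(2)*c^2/2 + 2*c


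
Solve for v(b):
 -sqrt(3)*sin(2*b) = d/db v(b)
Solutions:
 v(b) = C1 + sqrt(3)*cos(2*b)/2


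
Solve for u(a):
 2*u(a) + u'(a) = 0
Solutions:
 u(a) = C1*exp(-2*a)


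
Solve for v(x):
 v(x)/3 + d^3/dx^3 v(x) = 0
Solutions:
 v(x) = C3*exp(-3^(2/3)*x/3) + (C1*sin(3^(1/6)*x/2) + C2*cos(3^(1/6)*x/2))*exp(3^(2/3)*x/6)


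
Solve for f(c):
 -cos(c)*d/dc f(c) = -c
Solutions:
 f(c) = C1 + Integral(c/cos(c), c)


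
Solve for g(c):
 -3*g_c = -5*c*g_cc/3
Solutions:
 g(c) = C1 + C2*c^(14/5)


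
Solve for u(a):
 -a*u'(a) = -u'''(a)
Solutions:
 u(a) = C1 + Integral(C2*airyai(a) + C3*airybi(a), a)


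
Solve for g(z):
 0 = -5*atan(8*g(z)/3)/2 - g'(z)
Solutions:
 Integral(1/atan(8*_y/3), (_y, g(z))) = C1 - 5*z/2


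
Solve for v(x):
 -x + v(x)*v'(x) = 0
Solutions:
 v(x) = -sqrt(C1 + x^2)
 v(x) = sqrt(C1 + x^2)


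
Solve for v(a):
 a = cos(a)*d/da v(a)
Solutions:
 v(a) = C1 + Integral(a/cos(a), a)


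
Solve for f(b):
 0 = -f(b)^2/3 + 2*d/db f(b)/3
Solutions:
 f(b) = -2/(C1 + b)


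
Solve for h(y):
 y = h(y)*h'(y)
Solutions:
 h(y) = -sqrt(C1 + y^2)
 h(y) = sqrt(C1 + y^2)


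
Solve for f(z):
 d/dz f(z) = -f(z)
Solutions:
 f(z) = C1*exp(-z)


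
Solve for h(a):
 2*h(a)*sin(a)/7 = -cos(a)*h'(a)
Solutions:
 h(a) = C1*cos(a)^(2/7)


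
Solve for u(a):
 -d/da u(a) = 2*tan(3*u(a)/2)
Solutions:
 u(a) = -2*asin(C1*exp(-3*a))/3 + 2*pi/3
 u(a) = 2*asin(C1*exp(-3*a))/3


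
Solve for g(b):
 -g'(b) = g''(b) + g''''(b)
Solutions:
 g(b) = C1 + C2*exp(6^(1/3)*b*(-2*3^(1/3)/(9 + sqrt(93))^(1/3) + 2^(1/3)*(9 + sqrt(93))^(1/3))/12)*sin(2^(1/3)*3^(1/6)*b*(6/(9 + sqrt(93))^(1/3) + 2^(1/3)*3^(2/3)*(9 + sqrt(93))^(1/3))/12) + C3*exp(6^(1/3)*b*(-2*3^(1/3)/(9 + sqrt(93))^(1/3) + 2^(1/3)*(9 + sqrt(93))^(1/3))/12)*cos(2^(1/3)*3^(1/6)*b*(6/(9 + sqrt(93))^(1/3) + 2^(1/3)*3^(2/3)*(9 + sqrt(93))^(1/3))/12) + C4*exp(-6^(1/3)*b*(-2*3^(1/3)/(9 + sqrt(93))^(1/3) + 2^(1/3)*(9 + sqrt(93))^(1/3))/6)


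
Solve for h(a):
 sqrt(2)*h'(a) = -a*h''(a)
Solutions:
 h(a) = C1 + C2*a^(1 - sqrt(2))


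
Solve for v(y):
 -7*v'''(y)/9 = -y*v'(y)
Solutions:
 v(y) = C1 + Integral(C2*airyai(21^(2/3)*y/7) + C3*airybi(21^(2/3)*y/7), y)


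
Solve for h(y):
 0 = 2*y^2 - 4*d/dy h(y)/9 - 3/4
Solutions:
 h(y) = C1 + 3*y^3/2 - 27*y/16


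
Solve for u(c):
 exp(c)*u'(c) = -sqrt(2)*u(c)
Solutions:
 u(c) = C1*exp(sqrt(2)*exp(-c))


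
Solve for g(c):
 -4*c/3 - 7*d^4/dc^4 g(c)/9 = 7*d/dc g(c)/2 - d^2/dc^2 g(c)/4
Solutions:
 g(c) = C1 + C2*exp(21^(1/3)*c*(21^(1/3)/(sqrt(86415) + 294)^(1/3) + (sqrt(86415) + 294)^(1/3))/28)*sin(3^(1/6)*7^(1/3)*c*(-3^(2/3)*(sqrt(86415) + 294)^(1/3) + 3*7^(1/3)/(sqrt(86415) + 294)^(1/3))/28) + C3*exp(21^(1/3)*c*(21^(1/3)/(sqrt(86415) + 294)^(1/3) + (sqrt(86415) + 294)^(1/3))/28)*cos(3^(1/6)*7^(1/3)*c*(-3^(2/3)*(sqrt(86415) + 294)^(1/3) + 3*7^(1/3)/(sqrt(86415) + 294)^(1/3))/28) + C4*exp(-21^(1/3)*c*(21^(1/3)/(sqrt(86415) + 294)^(1/3) + (sqrt(86415) + 294)^(1/3))/14) - 4*c^2/21 - 4*c/147


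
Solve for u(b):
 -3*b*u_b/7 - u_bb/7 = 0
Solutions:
 u(b) = C1 + C2*erf(sqrt(6)*b/2)


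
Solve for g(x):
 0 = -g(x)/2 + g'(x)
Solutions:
 g(x) = C1*exp(x/2)


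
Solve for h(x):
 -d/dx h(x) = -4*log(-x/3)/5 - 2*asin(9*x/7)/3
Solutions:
 h(x) = C1 + 4*x*log(-x)/5 + 2*x*asin(9*x/7)/3 - 4*x*log(3)/5 - 4*x/5 + 2*sqrt(49 - 81*x^2)/27


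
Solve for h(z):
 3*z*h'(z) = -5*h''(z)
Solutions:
 h(z) = C1 + C2*erf(sqrt(30)*z/10)


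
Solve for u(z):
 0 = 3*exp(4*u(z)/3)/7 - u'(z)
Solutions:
 u(z) = 3*log(-(-1/(C1 + 12*z))^(1/4)) + 3*log(21)/4
 u(z) = 3*log(-1/(C1 + 12*z))/4 + 3*log(21)/4
 u(z) = 3*log(-I*(-1/(C1 + 12*z))^(1/4)) + 3*log(21)/4
 u(z) = 3*log(I*(-1/(C1 + 12*z))^(1/4)) + 3*log(21)/4


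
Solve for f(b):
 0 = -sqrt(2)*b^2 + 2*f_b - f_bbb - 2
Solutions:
 f(b) = C1 + C2*exp(-sqrt(2)*b) + C3*exp(sqrt(2)*b) + sqrt(2)*b^3/6 + sqrt(2)*b/2 + b


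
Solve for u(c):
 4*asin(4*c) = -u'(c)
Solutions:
 u(c) = C1 - 4*c*asin(4*c) - sqrt(1 - 16*c^2)


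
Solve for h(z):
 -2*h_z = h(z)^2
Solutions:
 h(z) = 2/(C1 + z)


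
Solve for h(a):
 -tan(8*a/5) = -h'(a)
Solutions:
 h(a) = C1 - 5*log(cos(8*a/5))/8


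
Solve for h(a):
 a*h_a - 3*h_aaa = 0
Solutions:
 h(a) = C1 + Integral(C2*airyai(3^(2/3)*a/3) + C3*airybi(3^(2/3)*a/3), a)


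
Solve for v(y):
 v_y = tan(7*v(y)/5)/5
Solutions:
 v(y) = -5*asin(C1*exp(7*y/25))/7 + 5*pi/7
 v(y) = 5*asin(C1*exp(7*y/25))/7


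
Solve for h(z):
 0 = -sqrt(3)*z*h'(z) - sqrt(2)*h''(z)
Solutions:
 h(z) = C1 + C2*erf(6^(1/4)*z/2)


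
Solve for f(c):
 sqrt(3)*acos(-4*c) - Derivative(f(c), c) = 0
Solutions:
 f(c) = C1 + sqrt(3)*(c*acos(-4*c) + sqrt(1 - 16*c^2)/4)


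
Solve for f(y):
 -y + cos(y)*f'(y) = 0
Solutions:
 f(y) = C1 + Integral(y/cos(y), y)


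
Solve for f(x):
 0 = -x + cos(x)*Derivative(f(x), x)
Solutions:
 f(x) = C1 + Integral(x/cos(x), x)


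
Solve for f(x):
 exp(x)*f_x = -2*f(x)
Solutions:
 f(x) = C1*exp(2*exp(-x))


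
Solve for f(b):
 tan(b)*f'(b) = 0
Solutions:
 f(b) = C1


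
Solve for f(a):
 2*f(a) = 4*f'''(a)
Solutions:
 f(a) = C3*exp(2^(2/3)*a/2) + (C1*sin(2^(2/3)*sqrt(3)*a/4) + C2*cos(2^(2/3)*sqrt(3)*a/4))*exp(-2^(2/3)*a/4)


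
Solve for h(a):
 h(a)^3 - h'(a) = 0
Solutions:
 h(a) = -sqrt(2)*sqrt(-1/(C1 + a))/2
 h(a) = sqrt(2)*sqrt(-1/(C1 + a))/2


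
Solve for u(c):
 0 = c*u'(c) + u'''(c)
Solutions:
 u(c) = C1 + Integral(C2*airyai(-c) + C3*airybi(-c), c)


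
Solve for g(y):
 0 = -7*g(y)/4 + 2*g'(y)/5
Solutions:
 g(y) = C1*exp(35*y/8)


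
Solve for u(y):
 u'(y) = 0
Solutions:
 u(y) = C1


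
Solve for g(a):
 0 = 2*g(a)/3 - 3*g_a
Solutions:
 g(a) = C1*exp(2*a/9)


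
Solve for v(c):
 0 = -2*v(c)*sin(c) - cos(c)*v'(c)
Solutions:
 v(c) = C1*cos(c)^2


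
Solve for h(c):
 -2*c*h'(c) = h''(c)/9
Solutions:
 h(c) = C1 + C2*erf(3*c)


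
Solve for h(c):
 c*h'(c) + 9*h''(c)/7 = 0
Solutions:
 h(c) = C1 + C2*erf(sqrt(14)*c/6)


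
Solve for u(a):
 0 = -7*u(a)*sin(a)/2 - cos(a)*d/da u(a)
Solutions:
 u(a) = C1*cos(a)^(7/2)


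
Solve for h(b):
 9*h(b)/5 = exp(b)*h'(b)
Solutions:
 h(b) = C1*exp(-9*exp(-b)/5)


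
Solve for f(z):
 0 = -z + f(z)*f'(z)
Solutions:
 f(z) = -sqrt(C1 + z^2)
 f(z) = sqrt(C1 + z^2)


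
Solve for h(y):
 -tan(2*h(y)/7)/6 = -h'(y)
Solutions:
 h(y) = -7*asin(C1*exp(y/21))/2 + 7*pi/2
 h(y) = 7*asin(C1*exp(y/21))/2


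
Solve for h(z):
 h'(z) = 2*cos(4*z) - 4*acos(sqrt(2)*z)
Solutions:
 h(z) = C1 - 4*z*acos(sqrt(2)*z) + 2*sqrt(2)*sqrt(1 - 2*z^2) + sin(4*z)/2


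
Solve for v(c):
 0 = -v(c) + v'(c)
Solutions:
 v(c) = C1*exp(c)


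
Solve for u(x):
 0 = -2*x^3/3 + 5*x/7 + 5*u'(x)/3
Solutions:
 u(x) = C1 + x^4/10 - 3*x^2/14


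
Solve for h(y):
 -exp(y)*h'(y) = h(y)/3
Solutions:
 h(y) = C1*exp(exp(-y)/3)


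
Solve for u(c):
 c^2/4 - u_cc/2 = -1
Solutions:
 u(c) = C1 + C2*c + c^4/24 + c^2


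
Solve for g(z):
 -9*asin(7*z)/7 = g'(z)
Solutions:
 g(z) = C1 - 9*z*asin(7*z)/7 - 9*sqrt(1 - 49*z^2)/49


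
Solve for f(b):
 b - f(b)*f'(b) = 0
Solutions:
 f(b) = -sqrt(C1 + b^2)
 f(b) = sqrt(C1 + b^2)


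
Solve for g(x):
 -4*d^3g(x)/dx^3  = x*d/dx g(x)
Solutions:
 g(x) = C1 + Integral(C2*airyai(-2^(1/3)*x/2) + C3*airybi(-2^(1/3)*x/2), x)


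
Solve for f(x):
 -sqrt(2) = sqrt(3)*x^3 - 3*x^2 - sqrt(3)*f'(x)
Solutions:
 f(x) = C1 + x^4/4 - sqrt(3)*x^3/3 + sqrt(6)*x/3


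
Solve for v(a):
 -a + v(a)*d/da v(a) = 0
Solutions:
 v(a) = -sqrt(C1 + a^2)
 v(a) = sqrt(C1 + a^2)


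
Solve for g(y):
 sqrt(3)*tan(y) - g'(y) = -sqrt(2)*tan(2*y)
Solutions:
 g(y) = C1 - sqrt(3)*log(cos(y)) - sqrt(2)*log(cos(2*y))/2


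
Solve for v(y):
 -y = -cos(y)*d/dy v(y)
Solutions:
 v(y) = C1 + Integral(y/cos(y), y)


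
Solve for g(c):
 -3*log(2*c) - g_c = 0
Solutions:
 g(c) = C1 - 3*c*log(c) - c*log(8) + 3*c


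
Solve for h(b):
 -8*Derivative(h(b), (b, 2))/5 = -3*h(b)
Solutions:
 h(b) = C1*exp(-sqrt(30)*b/4) + C2*exp(sqrt(30)*b/4)


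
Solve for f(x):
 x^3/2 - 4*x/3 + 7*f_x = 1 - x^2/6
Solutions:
 f(x) = C1 - x^4/56 - x^3/126 + 2*x^2/21 + x/7


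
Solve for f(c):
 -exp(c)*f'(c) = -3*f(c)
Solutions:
 f(c) = C1*exp(-3*exp(-c))


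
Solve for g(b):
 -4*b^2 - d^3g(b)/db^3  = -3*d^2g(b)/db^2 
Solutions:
 g(b) = C1 + C2*b + C3*exp(3*b) + b^4/9 + 4*b^3/27 + 4*b^2/27


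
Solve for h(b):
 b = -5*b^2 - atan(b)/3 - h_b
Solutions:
 h(b) = C1 - 5*b^3/3 - b^2/2 - b*atan(b)/3 + log(b^2 + 1)/6


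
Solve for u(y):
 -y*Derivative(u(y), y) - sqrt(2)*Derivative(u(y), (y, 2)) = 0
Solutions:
 u(y) = C1 + C2*erf(2^(1/4)*y/2)


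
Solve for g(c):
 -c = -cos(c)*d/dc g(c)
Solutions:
 g(c) = C1 + Integral(c/cos(c), c)


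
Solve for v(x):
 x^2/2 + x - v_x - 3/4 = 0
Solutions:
 v(x) = C1 + x^3/6 + x^2/2 - 3*x/4


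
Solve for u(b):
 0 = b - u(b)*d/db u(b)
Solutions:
 u(b) = -sqrt(C1 + b^2)
 u(b) = sqrt(C1 + b^2)


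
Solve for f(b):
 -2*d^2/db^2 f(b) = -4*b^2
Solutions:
 f(b) = C1 + C2*b + b^4/6


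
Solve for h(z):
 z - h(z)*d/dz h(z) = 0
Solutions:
 h(z) = -sqrt(C1 + z^2)
 h(z) = sqrt(C1 + z^2)


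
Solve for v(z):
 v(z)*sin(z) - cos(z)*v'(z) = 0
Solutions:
 v(z) = C1/cos(z)


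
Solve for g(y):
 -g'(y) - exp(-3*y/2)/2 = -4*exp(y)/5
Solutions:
 g(y) = C1 + 4*exp(y)/5 + exp(-3*y/2)/3


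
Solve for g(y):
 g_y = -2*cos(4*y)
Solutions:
 g(y) = C1 - sin(4*y)/2


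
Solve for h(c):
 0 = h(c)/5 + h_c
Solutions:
 h(c) = C1*exp(-c/5)


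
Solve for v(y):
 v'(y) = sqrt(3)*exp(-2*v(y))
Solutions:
 v(y) = log(-sqrt(C1 + 2*sqrt(3)*y))
 v(y) = log(C1 + 2*sqrt(3)*y)/2


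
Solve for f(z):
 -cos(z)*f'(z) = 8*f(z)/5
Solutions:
 f(z) = C1*(sin(z) - 1)^(4/5)/(sin(z) + 1)^(4/5)


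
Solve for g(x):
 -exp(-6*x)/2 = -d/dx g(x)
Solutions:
 g(x) = C1 - exp(-6*x)/12


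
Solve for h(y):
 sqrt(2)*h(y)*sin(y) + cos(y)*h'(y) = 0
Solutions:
 h(y) = C1*cos(y)^(sqrt(2))


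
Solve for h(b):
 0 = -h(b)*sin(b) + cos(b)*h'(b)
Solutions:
 h(b) = C1/cos(b)


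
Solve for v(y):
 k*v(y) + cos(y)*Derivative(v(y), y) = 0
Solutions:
 v(y) = C1*exp(k*(log(sin(y) - 1) - log(sin(y) + 1))/2)


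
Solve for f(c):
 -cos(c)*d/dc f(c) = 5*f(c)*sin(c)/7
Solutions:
 f(c) = C1*cos(c)^(5/7)


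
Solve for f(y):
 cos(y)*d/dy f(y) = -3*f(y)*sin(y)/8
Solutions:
 f(y) = C1*cos(y)^(3/8)


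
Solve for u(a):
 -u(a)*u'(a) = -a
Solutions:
 u(a) = -sqrt(C1 + a^2)
 u(a) = sqrt(C1 + a^2)


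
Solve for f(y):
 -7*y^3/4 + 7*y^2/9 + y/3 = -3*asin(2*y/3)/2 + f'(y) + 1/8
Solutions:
 f(y) = C1 - 7*y^4/16 + 7*y^3/27 + y^2/6 + 3*y*asin(2*y/3)/2 - y/8 + 3*sqrt(9 - 4*y^2)/4


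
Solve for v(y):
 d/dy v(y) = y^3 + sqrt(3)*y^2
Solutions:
 v(y) = C1 + y^4/4 + sqrt(3)*y^3/3


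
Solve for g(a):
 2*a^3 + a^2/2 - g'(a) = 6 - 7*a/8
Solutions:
 g(a) = C1 + a^4/2 + a^3/6 + 7*a^2/16 - 6*a


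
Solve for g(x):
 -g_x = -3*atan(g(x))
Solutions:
 Integral(1/atan(_y), (_y, g(x))) = C1 + 3*x


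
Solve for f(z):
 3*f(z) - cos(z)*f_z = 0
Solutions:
 f(z) = C1*(sin(z) + 1)^(3/2)/(sin(z) - 1)^(3/2)


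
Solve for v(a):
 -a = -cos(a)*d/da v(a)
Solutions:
 v(a) = C1 + Integral(a/cos(a), a)


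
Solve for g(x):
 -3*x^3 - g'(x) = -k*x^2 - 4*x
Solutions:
 g(x) = C1 + k*x^3/3 - 3*x^4/4 + 2*x^2


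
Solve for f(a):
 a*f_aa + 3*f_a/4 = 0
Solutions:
 f(a) = C1 + C2*a^(1/4)


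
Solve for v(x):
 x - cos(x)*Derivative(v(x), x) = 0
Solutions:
 v(x) = C1 + Integral(x/cos(x), x)


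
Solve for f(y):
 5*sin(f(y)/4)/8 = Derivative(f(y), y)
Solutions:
 -5*y/8 + 2*log(cos(f(y)/4) - 1) - 2*log(cos(f(y)/4) + 1) = C1


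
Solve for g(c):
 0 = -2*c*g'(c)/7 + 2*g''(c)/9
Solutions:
 g(c) = C1 + C2*erfi(3*sqrt(14)*c/14)


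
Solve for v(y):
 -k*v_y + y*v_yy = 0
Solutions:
 v(y) = C1 + y^(re(k) + 1)*(C2*sin(log(y)*Abs(im(k))) + C3*cos(log(y)*im(k)))


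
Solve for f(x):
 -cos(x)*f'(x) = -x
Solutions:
 f(x) = C1 + Integral(x/cos(x), x)


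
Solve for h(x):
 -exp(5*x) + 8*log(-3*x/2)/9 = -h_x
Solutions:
 h(x) = C1 - 8*x*log(-x)/9 + 8*x*(-log(3) + log(2) + 1)/9 + exp(5*x)/5


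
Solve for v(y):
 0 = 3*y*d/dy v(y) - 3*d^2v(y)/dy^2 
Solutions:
 v(y) = C1 + C2*erfi(sqrt(2)*y/2)


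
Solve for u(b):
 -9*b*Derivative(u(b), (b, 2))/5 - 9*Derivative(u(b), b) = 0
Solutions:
 u(b) = C1 + C2/b^4


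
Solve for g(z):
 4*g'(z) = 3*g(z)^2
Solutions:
 g(z) = -4/(C1 + 3*z)
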